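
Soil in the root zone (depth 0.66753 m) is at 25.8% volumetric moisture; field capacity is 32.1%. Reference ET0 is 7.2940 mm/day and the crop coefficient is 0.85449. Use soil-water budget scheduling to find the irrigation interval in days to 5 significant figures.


Approach: apply soil-water budget scheduling, SMD = (FC-theta)/100*depth*1000; ETc = ET0*Kc; interval = SMD/ETc.
Step 1 — soil moisture deficit:
  SMD = (32.1 - 25.8)/100 * 0.66753 * 1000 = 42.05439 mm
Step 2 — daily crop ET (ETc = ET0*Kc):
  ETc = 7.2940 * 0.85449 = 6.232650 mm/day
Step 3 — irrigation interval (SMD/ETc):
  interval = 42.05439 / 6.232650 = 6.7474 days
Therefore the irrigation interval = 6.7474 days.


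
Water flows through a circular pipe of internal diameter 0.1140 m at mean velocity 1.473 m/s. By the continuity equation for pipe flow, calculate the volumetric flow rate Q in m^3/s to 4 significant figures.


Approach: apply the continuity equation for pipe flow, Q = A * v with A = pi*(D/2)^2.
A = pi*(0.1140/2)^2 = 0.0102070 m^2
Q = 0.0102070 * 1.473 = 0.01503 m^3/s
Therefore the volumetric flow rate Q = 0.01503 m^3/s.


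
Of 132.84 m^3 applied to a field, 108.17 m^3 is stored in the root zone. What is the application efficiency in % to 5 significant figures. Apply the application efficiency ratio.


Approach: apply the application efficiency ratio, Ea = (stored/applied)*100.
Ea = (108.17/132.84)*100 = 81.429 %
Therefore the application efficiency = 81.429 %.


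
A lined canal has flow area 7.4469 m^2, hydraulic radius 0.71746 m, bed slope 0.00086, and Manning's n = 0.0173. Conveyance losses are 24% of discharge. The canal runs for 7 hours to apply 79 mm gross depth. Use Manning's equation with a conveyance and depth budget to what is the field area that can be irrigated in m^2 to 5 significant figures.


Approach: apply Manning's equation with a conveyance and depth budget, Q = (1/n)*A*R^(2/3)*S^(1/2); Q_field = Q*(1-loss); Area = Q_field*t/(d/1000).
Step 1 — canal discharge (Manning's equation):
  Q = (1/0.0173) * 7.4469 * 0.71746^(2/3) * 0.00086^(1/2) = 10.11681 m^3/s
Step 2 — delivered flow: Q_field = 10.11681*(1 - 24/100) = 7.688779 m^3/s
Step 3 — volume delivered: V = 7.688779 * 7*3600 = 193757.2 m^3
Step 4 — area served: A = V / (depth/1000) = 193757.2 / 0.079 = 2452600 m^2
Therefore the field area that can be irrigated = 2452600 m^2.


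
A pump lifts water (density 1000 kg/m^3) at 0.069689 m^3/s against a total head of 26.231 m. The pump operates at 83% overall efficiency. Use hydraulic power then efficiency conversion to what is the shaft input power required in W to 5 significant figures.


Approach: apply hydraulic power then efficiency conversion, P = rho*g*Q*H; P_in = P/eta.
Step 1 — hydraulic power (P = rho*g*Q*H):
  P = 1000 * 9.81 * 0.069689 * 26.231 = 17932.80 W
Step 2 — input power: P_in = P/eta = 17932.80 / 0.83 = 21606 W
Therefore the shaft input power required = 21606 W.


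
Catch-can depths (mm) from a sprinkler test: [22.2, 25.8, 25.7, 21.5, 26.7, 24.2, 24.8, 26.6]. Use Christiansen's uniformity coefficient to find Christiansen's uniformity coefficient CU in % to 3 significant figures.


Approach: apply Christiansen's uniformity coefficient, CU = (1 - mean_abs_deviation/mean)*100.
mean = 24.688 mm
mean |d_i - mean| = 1.5406 mm
CU = (1 - 1.5406/24.688)*100 = 93.8 %
Therefore Christiansen's uniformity coefficient CU = 93.8 %.


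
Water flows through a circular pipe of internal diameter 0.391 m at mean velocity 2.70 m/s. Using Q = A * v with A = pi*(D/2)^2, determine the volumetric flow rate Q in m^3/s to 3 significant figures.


A = pi*(0.391/2)^2 = 0.12007 m^2
Q = 0.12007 * 2.70 = 0.324 m^3/s
Therefore the volumetric flow rate Q = 0.324 m^3/s.


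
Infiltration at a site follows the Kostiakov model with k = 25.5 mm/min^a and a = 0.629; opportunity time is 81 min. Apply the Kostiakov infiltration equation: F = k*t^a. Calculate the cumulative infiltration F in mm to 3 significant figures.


F = 25.5 * 81^0.629 = 405 mm
Therefore the cumulative infiltration F = 405 mm.


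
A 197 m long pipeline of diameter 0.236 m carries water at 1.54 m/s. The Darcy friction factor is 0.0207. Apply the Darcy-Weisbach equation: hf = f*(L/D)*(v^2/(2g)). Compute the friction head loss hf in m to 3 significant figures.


hf = 0.0207 * (197/0.236) * (1.54^2 / (2*9.81))
hf = 2.09 m
Therefore the friction head loss hf = 2.09 m.


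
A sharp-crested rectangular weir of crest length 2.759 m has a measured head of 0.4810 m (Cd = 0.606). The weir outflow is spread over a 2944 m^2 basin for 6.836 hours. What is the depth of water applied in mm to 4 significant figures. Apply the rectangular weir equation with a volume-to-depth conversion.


Approach: apply the rectangular weir equation with a volume-to-depth conversion, Q = (2/3)*Cd*L*sqrt(2g)*H^1.5; d = Q*t/A * 1000.
Step 1 — weir discharge:
  Q = (2/3)*0.606*2.759*sqrt(2*9.81)*0.4810^1.5 = 1.64702 m^3/s
Step 2 — volume: V = 1.64702 * 6.836*3600 = 40532.6 m^3
Step 3 — depth: d = V/A * 1000 = 40532.6/2944 * 1000 = 13770 mm
Therefore the depth of water applied = 13770 mm.


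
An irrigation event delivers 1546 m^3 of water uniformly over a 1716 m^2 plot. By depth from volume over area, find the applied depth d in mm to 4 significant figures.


Approach: apply depth from volume over area, d = (V/A)*1000.
d = (1546 / 1716) * 1000 = 900.9 mm
Therefore the applied depth d = 900.9 mm.


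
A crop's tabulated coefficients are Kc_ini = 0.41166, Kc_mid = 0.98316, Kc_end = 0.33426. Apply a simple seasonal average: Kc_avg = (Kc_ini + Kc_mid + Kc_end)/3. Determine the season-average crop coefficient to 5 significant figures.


Kc_avg = (0.41166 + 0.98316 + 0.33426)/3 = 0.57636
Therefore the season-average crop coefficient = 0.57636.


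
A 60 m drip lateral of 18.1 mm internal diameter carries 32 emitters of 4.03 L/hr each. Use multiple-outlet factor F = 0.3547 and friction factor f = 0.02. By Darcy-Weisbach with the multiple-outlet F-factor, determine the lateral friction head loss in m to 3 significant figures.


Approach: apply Darcy-Weisbach with the multiple-outlet F-factor, Q = n*q/(3600*1000) m^3/s; v = Q/A; hf = F*f*(L/D)*(v^2/(2g)).
Q = 32*4.03/(3600*1000) = 3.5822e-05 m^3/s
A = pi*(18.1e-3/2)^2 = 2.5730e-04 m^2, so v = Q/A = 0.13922 m/s
hf = 0.3547*0.02*(60/0.0181)*(0.13922^2/(2*9.81)) = 0.0232 m
Therefore the lateral friction head loss = 0.0232 m.


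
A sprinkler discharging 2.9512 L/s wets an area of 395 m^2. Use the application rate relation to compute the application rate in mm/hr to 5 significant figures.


Approach: apply the application rate relation, rate = (Q/A)*3600.
rate = (2.9512 / 395) * 3600 = 26.897 mm/hr
Therefore the application rate = 26.897 mm/hr.


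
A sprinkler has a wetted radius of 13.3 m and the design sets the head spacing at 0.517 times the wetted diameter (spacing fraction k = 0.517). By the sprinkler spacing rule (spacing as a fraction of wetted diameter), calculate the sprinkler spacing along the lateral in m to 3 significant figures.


Approach: apply the sprinkler spacing rule (spacing as a fraction of wetted diameter), S = k*(2*R).
S = 0.517 * (2 * 13.3) = 13.8 m
Therefore the sprinkler spacing along the lateral = 13.8 m.


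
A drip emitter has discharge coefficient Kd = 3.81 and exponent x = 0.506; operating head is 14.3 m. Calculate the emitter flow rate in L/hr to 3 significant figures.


Approach: apply the emitter characteristic equation, q = Kd * h^x.
q = 3.81 * 14.3^0.506 = 14.6 L/hr
Therefore the emitter flow rate = 14.6 L/hr.


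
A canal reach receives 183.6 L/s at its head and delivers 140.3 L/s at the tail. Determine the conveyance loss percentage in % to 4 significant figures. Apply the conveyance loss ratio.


Approach: apply the conveyance loss ratio, loss% = ((Q_head - Q_tail)/Q_head)*100.
loss = ((183.6 - 140.3)/183.6)*100 = 23.58 %
Therefore the conveyance loss percentage = 23.58 %.


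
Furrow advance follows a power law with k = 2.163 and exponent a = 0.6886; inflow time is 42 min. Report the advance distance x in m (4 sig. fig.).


Approach: apply the power-law advance function, x = k*t^a.
x = 2.163 * 42^0.6886 = 28.37 m
Therefore the advance distance x = 28.37 m.


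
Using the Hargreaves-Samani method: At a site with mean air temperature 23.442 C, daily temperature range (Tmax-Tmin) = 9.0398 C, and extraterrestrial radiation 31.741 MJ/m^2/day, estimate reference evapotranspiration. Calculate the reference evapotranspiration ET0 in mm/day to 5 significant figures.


Approach: apply the Hargreaves-Samani method, ET0 = 0.0023*(Tmean+17.8)*sqrt(Tmax-Tmin)*0.408*Ra.
ET0 = 0.0023*(23.442+17.8)*sqrt(9.0398)*0.408*31.741 = 3.6934 mm/day
Therefore the reference evapotranspiration ET0 = 3.6934 mm/day.


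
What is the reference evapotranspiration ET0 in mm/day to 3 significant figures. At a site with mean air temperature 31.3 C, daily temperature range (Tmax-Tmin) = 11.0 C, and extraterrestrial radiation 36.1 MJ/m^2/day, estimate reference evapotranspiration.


Approach: apply the Hargreaves-Samani method, ET0 = 0.0023*(Tmean+17.8)*sqrt(Tmax-Tmin)*0.408*Ra.
ET0 = 0.0023*(31.3+17.8)*sqrt(11.0)*0.408*36.1 = 5.52 mm/day
Therefore the reference evapotranspiration ET0 = 5.52 mm/day.


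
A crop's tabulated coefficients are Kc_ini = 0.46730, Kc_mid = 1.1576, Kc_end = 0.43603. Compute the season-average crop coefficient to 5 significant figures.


Approach: apply a simple seasonal average, Kc_avg = (Kc_ini + Kc_mid + Kc_end)/3.
Kc_avg = (0.46730 + 1.1576 + 0.43603)/3 = 0.68698
Therefore the season-average crop coefficient = 0.68698.


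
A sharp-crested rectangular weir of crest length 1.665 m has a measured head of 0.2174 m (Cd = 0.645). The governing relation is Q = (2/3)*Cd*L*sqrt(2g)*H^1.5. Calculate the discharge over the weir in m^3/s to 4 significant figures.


Q = (2/3)*0.645*1.665*sqrt(2*9.81)*0.2174^1.5 = 0.3215 m^3/s
Therefore the discharge over the weir = 0.3215 m^3/s.


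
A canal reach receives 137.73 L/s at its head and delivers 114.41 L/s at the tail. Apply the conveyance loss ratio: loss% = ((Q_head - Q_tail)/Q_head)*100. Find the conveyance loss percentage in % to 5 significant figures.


loss = ((137.73 - 114.41)/137.73)*100 = 16.932 %
Therefore the conveyance loss percentage = 16.932 %.


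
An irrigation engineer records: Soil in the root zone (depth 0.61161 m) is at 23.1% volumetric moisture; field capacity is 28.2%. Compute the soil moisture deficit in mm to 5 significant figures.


Approach: apply the soil moisture deficit relation, SMD = (FC - theta)/100 * depth * 1000.
SMD = (28.2 - 23.1)/100 * 0.61161 * 1000 = 31.192 mm
Therefore the soil moisture deficit = 31.192 mm.


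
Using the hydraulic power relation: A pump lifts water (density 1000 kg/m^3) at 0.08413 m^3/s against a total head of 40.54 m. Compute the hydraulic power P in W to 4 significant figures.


Approach: apply the hydraulic power relation, P = rho*g*Q*H.
P = 1000 * 9.81 * 0.08413 * 40.54 = 33460 W
Therefore the hydraulic power P = 33460 W.


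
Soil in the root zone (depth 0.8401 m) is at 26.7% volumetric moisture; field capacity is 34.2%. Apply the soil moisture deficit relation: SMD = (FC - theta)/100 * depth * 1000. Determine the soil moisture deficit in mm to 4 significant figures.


SMD = (34.2 - 26.7)/100 * 0.8401 * 1000 = 63.01 mm
Therefore the soil moisture deficit = 63.01 mm.


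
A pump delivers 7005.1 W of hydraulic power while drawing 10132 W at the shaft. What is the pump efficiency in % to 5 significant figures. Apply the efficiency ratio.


Approach: apply the efficiency ratio, eta = (P_out/P_in)*100.
eta = (7005.1 / 10132) * 100 = 69.138 %
Therefore the pump efficiency = 69.138 %.


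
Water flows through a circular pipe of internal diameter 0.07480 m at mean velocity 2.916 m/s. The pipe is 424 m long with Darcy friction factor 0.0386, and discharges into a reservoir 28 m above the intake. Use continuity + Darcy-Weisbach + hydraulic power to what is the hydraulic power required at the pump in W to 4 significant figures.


Approach: apply continuity + Darcy-Weisbach + hydraulic power, Q = A*v; hf = f*(L/D)*(v^2/(2g)); H = static + hf; P = rho*g*Q*H.
Step 1 — flow rate (continuity, Q = A*v):
  A = pi*(0.07480/2)^2 = 0.00439433 m^2
  Q = 0.00439433 * 2.916 = 0.0128139 m^3/s
Step 2 — friction head loss (Darcy-Weisbach):
  hf = 0.0386 * (424/0.07480) * (2.916^2 / (2*9.81))
  hf = 94.8260 m
Step 3 — total head: H = 28 + 94.8260 = 122.826 m
Step 4 — hydraulic power (P = rho*g*Q*H):
  P = 1000 * 9.81 * 0.0128139 * 122.826 = 15440 W
Therefore the hydraulic power required at the pump = 15440 W.


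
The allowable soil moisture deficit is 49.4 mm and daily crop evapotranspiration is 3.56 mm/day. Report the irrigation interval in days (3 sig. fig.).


Approach: apply the irrigation interval relation, interval = SMD / ETc.
interval = 49.4 / 3.56 = 13.9 days
Therefore the irrigation interval = 13.9 days.


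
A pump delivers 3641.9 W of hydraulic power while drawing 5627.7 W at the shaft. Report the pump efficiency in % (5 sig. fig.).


Approach: apply the efficiency ratio, eta = (P_out/P_in)*100.
eta = (3641.9 / 5627.7) * 100 = 64.714 %
Therefore the pump efficiency = 64.714 %.


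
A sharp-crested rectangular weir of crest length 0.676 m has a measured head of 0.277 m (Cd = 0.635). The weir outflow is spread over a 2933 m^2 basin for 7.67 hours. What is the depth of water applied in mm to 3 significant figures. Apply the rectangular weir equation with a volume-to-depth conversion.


Approach: apply the rectangular weir equation with a volume-to-depth conversion, Q = (2/3)*Cd*L*sqrt(2g)*H^1.5; d = Q*t/A * 1000.
Step 1 — weir discharge:
  Q = (2/3)*0.635*0.676*sqrt(2*9.81)*0.277^1.5 = 0.18480 m^3/s
Step 2 — volume: V = 0.18480 * 7.67*3600 = 5102.7 m^3
Step 3 — depth: d = V/A * 1000 = 5102.7/2933 * 1000 = 1740 mm
Therefore the depth of water applied = 1740 mm.


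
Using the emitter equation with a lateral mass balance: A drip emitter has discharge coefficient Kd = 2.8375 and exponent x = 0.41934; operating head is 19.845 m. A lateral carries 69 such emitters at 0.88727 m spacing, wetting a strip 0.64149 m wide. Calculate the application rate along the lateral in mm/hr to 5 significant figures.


Approach: apply the emitter equation with a lateral mass balance, q = Kd*h^x; Q = n*q; rate = Q/(n*spacing*width).
Step 1 — single emitter flow (q = Kd*h^x):
  q = 2.8375 * 19.845^0.41934 = 9.933285 L/hr
Step 2 — total lateral flow: Q = 69 * 9.933285 = 685.3966 L/hr
Step 3 — wetted area: A = 69 * 0.88727 * 0.64149 = 39.27306 m^2
Step 4 — application rate: Q/A = 685.3966/39.27306 = 17.452 mm/hr
Therefore the application rate along the lateral = 17.452 mm/hr.


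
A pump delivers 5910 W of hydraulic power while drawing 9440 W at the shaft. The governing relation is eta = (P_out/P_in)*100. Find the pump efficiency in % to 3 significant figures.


eta = (5910 / 9440) * 100 = 62.6 %
Therefore the pump efficiency = 62.6 %.


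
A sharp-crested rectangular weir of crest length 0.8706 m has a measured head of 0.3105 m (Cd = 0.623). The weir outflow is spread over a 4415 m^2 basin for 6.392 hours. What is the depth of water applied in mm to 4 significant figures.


Approach: apply the rectangular weir equation with a volume-to-depth conversion, Q = (2/3)*Cd*L*sqrt(2g)*H^1.5; d = Q*t/A * 1000.
Step 1 — weir discharge:
  Q = (2/3)*0.623*0.8706*sqrt(2*9.81)*0.3105^1.5 = 0.277113 m^3/s
Step 2 — volume: V = 0.277113 * 6.392*3600 = 6376.71 m^3
Step 3 — depth: d = V/A * 1000 = 6376.71/4415 * 1000 = 1444 mm
Therefore the depth of water applied = 1444 mm.


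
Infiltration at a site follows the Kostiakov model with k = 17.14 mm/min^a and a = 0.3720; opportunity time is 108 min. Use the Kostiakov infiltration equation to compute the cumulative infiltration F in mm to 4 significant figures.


Approach: apply the Kostiakov infiltration equation, F = k*t^a.
F = 17.14 * 108^0.3720 = 97.82 mm
Therefore the cumulative infiltration F = 97.82 mm.


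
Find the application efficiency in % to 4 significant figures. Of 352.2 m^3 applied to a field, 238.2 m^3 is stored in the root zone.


Approach: apply the application efficiency ratio, Ea = (stored/applied)*100.
Ea = (238.2/352.2)*100 = 67.63 %
Therefore the application efficiency = 67.63 %.


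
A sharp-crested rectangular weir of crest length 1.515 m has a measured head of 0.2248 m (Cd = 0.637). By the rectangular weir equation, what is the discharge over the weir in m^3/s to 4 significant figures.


Approach: apply the rectangular weir equation, Q = (2/3)*Cd*L*sqrt(2g)*H^1.5.
Q = (2/3)*0.637*1.515*sqrt(2*9.81)*0.2248^1.5 = 0.3037 m^3/s
Therefore the discharge over the weir = 0.3037 m^3/s.


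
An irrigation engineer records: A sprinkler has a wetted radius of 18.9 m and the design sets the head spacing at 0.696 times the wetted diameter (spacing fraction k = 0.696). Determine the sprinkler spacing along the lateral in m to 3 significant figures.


Approach: apply the sprinkler spacing rule (spacing as a fraction of wetted diameter), S = k*(2*R).
S = 0.696 * (2 * 18.9) = 26.3 m
Therefore the sprinkler spacing along the lateral = 26.3 m.


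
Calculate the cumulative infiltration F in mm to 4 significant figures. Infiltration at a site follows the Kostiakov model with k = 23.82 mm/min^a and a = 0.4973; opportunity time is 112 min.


Approach: apply the Kostiakov infiltration equation, F = k*t^a.
F = 23.82 * 112^0.4973 = 248.9 mm
Therefore the cumulative infiltration F = 248.9 mm.


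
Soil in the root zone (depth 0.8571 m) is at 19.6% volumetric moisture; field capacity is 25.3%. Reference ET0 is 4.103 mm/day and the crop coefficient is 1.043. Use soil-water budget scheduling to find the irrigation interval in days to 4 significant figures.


Approach: apply soil-water budget scheduling, SMD = (FC-theta)/100*depth*1000; ETc = ET0*Kc; interval = SMD/ETc.
Step 1 — soil moisture deficit:
  SMD = (25.3 - 19.6)/100 * 0.8571 * 1000 = 48.8547 mm
Step 2 — daily crop ET (ETc = ET0*Kc):
  ETc = 4.103 * 1.043 = 4.27943 mm/day
Step 3 — irrigation interval (SMD/ETc):
  interval = 48.8547 / 4.27943 = 11.42 days
Therefore the irrigation interval = 11.42 days.


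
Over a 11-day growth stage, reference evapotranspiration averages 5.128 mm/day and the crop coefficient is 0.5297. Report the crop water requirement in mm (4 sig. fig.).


Approach: apply the crop water requirement relation, CWR = ET0 * Kc * days.
CWR = 5.128 * 0.5297 * 11 = 29.88 mm
Therefore the crop water requirement = 29.88 mm.


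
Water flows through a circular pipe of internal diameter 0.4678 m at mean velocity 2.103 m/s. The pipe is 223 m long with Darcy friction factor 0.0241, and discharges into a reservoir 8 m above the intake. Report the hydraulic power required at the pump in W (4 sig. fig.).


Approach: apply continuity + Darcy-Weisbach + hydraulic power, Q = A*v; hf = f*(L/D)*(v^2/(2g)); H = static + hf; P = rho*g*Q*H.
Step 1 — flow rate (continuity, Q = A*v):
  A = pi*(0.4678/2)^2 = 0.171874 m^2
  Q = 0.171874 * 2.103 = 0.361451 m^3/s
Step 2 — friction head loss (Darcy-Weisbach):
  hf = 0.0241 * (223/0.4678) * (2.103^2 / (2*9.81))
  hf = 2.58965 m
Step 3 — total head: H = 8 + 2.58965 = 10.5897 m
Step 4 — hydraulic power (P = rho*g*Q*H):
  P = 1000 * 9.81 * 0.361451 * 10.5897 = 37550 W
Therefore the hydraulic power required at the pump = 37550 W.


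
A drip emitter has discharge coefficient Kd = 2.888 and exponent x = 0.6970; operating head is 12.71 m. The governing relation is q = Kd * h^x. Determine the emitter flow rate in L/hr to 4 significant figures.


q = 2.888 * 12.71^0.6970 = 16.99 L/hr
Therefore the emitter flow rate = 16.99 L/hr.


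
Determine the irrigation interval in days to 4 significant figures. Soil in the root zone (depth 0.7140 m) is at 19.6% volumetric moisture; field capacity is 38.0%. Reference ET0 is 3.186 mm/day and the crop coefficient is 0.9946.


Approach: apply soil-water budget scheduling, SMD = (FC-theta)/100*depth*1000; ETc = ET0*Kc; interval = SMD/ETc.
Step 1 — soil moisture deficit:
  SMD = (38.0 - 19.6)/100 * 0.7140 * 1000 = 131.376 mm
Step 2 — daily crop ET (ETc = ET0*Kc):
  ETc = 3.186 * 0.9946 = 3.16880 mm/day
Step 3 — irrigation interval (SMD/ETc):
  interval = 131.376 / 3.16880 = 41.46 days
Therefore the irrigation interval = 41.46 days.


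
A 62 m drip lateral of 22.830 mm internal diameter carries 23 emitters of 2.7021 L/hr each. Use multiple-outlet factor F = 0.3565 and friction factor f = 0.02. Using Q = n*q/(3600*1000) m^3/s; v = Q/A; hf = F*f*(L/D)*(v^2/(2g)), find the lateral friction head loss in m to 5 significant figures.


Q = 23*2.7021/(3600*1000) = 1.726342e-05 m^3/s
A = pi*(22.830e-3/2)^2 = 4.093565e-04 m^2, so v = Q/A = 0.04217208 m/s
hf = 0.3565*0.02*(62/0.022830)*(0.04217208^2/(2*9.81)) = 0.0017552 m
Therefore the lateral friction head loss = 0.0017552 m.


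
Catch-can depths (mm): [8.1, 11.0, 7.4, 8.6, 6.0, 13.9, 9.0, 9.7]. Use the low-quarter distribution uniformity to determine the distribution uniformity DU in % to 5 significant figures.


Approach: apply the low-quarter distribution uniformity, DU = (mean of lowest quarter of readings / overall mean)*100.
sorted lowest 2 of 8: [6.0, 7.4] -> mean = 6.700000 mm
overall mean = 9.212500 mm
DU = (6.700000/9.212500)*100 = 72.727 %
Therefore the distribution uniformity DU = 72.727 %.


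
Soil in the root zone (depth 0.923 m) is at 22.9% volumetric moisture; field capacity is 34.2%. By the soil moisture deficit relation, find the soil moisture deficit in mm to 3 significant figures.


Approach: apply the soil moisture deficit relation, SMD = (FC - theta)/100 * depth * 1000.
SMD = (34.2 - 22.9)/100 * 0.923 * 1000 = 104 mm
Therefore the soil moisture deficit = 104 mm.


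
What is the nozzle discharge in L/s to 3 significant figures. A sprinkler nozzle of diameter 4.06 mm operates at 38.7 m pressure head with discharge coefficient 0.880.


Approach: apply the orifice equation, Q = Cd*A*sqrt(2*g*h), A = pi*(d/2)^2.
A = pi*(4.06e-3/2)^2 = 1.2946e-05 m^2
Q = 0.880 * 1.2946e-05 * sqrt(2*9.81*38.7) * 1000 = 0.314 L/s
Therefore the nozzle discharge = 0.314 L/s.


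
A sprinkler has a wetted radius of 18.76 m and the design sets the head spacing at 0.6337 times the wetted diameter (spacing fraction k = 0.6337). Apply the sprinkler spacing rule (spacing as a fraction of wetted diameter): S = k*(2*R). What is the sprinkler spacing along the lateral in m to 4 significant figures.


S = 0.6337 * (2 * 18.76) = 23.78 m
Therefore the sprinkler spacing along the lateral = 23.78 m.


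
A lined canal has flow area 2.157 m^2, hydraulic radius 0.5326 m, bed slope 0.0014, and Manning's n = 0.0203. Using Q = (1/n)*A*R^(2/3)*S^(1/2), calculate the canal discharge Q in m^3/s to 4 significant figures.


Q = (1/0.0203) * 2.157 * 0.5326^(2/3) * 0.0014^(1/2) = 2.612 m^3/s
Therefore the canal discharge Q = 2.612 m^3/s.


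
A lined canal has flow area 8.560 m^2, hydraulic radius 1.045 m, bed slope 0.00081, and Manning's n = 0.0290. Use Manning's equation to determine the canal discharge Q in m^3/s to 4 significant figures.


Approach: apply Manning's equation, Q = (1/n)*A*R^(2/3)*S^(1/2).
Q = (1/0.0290) * 8.560 * 1.045^(2/3) * 0.00081^(1/2) = 8.651 m^3/s
Therefore the canal discharge Q = 8.651 m^3/s.


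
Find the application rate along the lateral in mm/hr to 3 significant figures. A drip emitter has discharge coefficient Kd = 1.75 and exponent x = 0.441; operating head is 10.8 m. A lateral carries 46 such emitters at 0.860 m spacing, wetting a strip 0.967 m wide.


Approach: apply the emitter equation with a lateral mass balance, q = Kd*h^x; Q = n*q; rate = Q/(n*spacing*width).
Step 1 — single emitter flow (q = Kd*h^x):
  q = 1.75 * 10.8^0.441 = 4.9978 L/hr
Step 2 — total lateral flow: Q = 46 * 4.9978 = 229.90 L/hr
Step 3 — wetted area: A = 46 * 0.860 * 0.967 = 38.255 m^2
Step 4 — application rate: Q/A = 229.90/38.255 = 6.01 mm/hr
Therefore the application rate along the lateral = 6.01 mm/hr.


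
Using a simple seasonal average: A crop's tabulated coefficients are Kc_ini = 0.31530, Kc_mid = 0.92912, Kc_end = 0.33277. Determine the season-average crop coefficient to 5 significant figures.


Approach: apply a simple seasonal average, Kc_avg = (Kc_ini + Kc_mid + Kc_end)/3.
Kc_avg = (0.31530 + 0.92912 + 0.33277)/3 = 0.52573
Therefore the season-average crop coefficient = 0.52573.


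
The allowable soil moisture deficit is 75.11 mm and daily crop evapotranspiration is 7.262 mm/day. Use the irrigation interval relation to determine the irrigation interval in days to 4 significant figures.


Approach: apply the irrigation interval relation, interval = SMD / ETc.
interval = 75.11 / 7.262 = 10.34 days
Therefore the irrigation interval = 10.34 days.


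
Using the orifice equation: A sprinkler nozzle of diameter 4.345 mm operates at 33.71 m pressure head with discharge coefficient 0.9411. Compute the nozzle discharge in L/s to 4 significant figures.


Approach: apply the orifice equation, Q = Cd*A*sqrt(2*g*h), A = pi*(d/2)^2.
A = pi*(4.345e-3/2)^2 = 1.48276e-05 m^2
Q = 0.9411 * 1.48276e-05 * sqrt(2*9.81*33.71) * 1000 = 0.3589 L/s
Therefore the nozzle discharge = 0.3589 L/s.


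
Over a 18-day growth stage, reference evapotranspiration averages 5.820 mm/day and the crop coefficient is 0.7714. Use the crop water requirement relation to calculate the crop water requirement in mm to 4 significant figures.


Approach: apply the crop water requirement relation, CWR = ET0 * Kc * days.
CWR = 5.820 * 0.7714 * 18 = 80.81 mm
Therefore the crop water requirement = 80.81 mm.


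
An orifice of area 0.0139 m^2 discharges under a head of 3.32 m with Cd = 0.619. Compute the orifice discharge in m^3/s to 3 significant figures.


Approach: apply the orifice equation, Q = Cd*A*sqrt(2*g*h).
Q = 0.619 * 0.0139 * sqrt(2*9.81*3.32) = 0.0694 m^3/s
Therefore the orifice discharge = 0.0694 m^3/s.


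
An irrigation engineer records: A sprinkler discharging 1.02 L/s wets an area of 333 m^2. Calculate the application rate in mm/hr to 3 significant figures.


Approach: apply the application rate relation, rate = (Q/A)*3600.
rate = (1.02 / 333) * 3600 = 11.0 mm/hr
Therefore the application rate = 11.0 mm/hr.


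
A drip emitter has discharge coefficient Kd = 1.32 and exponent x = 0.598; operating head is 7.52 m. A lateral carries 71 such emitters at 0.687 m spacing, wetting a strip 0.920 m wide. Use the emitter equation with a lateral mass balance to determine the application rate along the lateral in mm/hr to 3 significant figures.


Approach: apply the emitter equation with a lateral mass balance, q = Kd*h^x; Q = n*q; rate = Q/(n*spacing*width).
Step 1 — single emitter flow (q = Kd*h^x):
  q = 1.32 * 7.52^0.598 = 4.4112 L/hr
Step 2 — total lateral flow: Q = 71 * 4.4112 = 313.19 L/hr
Step 3 — wetted area: A = 71 * 0.687 * 0.920 = 44.875 m^2
Step 4 — application rate: Q/A = 313.19/44.875 = 6.98 mm/hr
Therefore the application rate along the lateral = 6.98 mm/hr.


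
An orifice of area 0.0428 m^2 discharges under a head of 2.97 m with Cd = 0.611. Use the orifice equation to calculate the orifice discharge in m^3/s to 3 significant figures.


Approach: apply the orifice equation, Q = Cd*A*sqrt(2*g*h).
Q = 0.611 * 0.0428 * sqrt(2*9.81*2.97) = 0.200 m^3/s
Therefore the orifice discharge = 0.200 m^3/s.


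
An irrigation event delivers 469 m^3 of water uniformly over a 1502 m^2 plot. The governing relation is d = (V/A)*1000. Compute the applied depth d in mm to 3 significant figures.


d = (469 / 1502) * 1000 = 312 mm
Therefore the applied depth d = 312 mm.


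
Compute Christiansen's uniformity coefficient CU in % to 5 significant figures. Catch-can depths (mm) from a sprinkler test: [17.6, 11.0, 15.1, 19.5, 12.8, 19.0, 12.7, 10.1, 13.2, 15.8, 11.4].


Approach: apply Christiansen's uniformity coefficient, CU = (1 - mean_abs_deviation/mean)*100.
mean = 14.38182 mm
mean |d_i - mean| = 2.743802 mm
CU = (1 - 2.743802/14.38182)*100 = 80.922 %
Therefore Christiansen's uniformity coefficient CU = 80.922 %.


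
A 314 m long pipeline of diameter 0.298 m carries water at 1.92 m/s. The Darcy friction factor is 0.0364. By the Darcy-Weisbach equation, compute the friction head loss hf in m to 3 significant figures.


Approach: apply the Darcy-Weisbach equation, hf = f*(L/D)*(v^2/(2g)).
hf = 0.0364 * (314/0.298) * (1.92^2 / (2*9.81))
hf = 7.21 m
Therefore the friction head loss hf = 7.21 m.


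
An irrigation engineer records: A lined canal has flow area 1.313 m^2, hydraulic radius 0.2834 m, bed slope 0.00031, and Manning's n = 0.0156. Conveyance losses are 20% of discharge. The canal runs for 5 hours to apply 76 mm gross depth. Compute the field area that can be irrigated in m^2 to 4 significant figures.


Approach: apply Manning's equation with a conveyance and depth budget, Q = (1/n)*A*R^(2/3)*S^(1/2); Q_field = Q*(1-loss); Area = Q_field*t/(d/1000).
Step 1 — canal discharge (Manning's equation):
  Q = (1/0.0156) * 1.313 * 0.2834^(2/3) * 0.00031^(1/2) = 0.639373 m^3/s
Step 2 — delivered flow: Q_field = 0.639373*(1 - 20/100) = 0.511498 m^3/s
Step 3 — volume delivered: V = 0.511498 * 5*3600 = 9206.97 m^3
Step 4 — area served: A = V / (depth/1000) = 9206.97 / 0.076 = 121100 m^2
Therefore the field area that can be irrigated = 121100 m^2.


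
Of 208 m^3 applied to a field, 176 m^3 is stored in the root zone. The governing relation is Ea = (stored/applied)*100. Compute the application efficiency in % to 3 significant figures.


Ea = (176/208)*100 = 84.6 %
Therefore the application efficiency = 84.6 %.


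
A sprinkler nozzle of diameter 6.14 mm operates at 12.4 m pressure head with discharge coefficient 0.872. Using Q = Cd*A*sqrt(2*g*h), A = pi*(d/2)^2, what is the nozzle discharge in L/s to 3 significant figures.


A = pi*(6.14e-3/2)^2 = 2.9609e-05 m^2
Q = 0.872 * 2.9609e-05 * sqrt(2*9.81*12.4) * 1000 = 0.403 L/s
Therefore the nozzle discharge = 0.403 L/s.


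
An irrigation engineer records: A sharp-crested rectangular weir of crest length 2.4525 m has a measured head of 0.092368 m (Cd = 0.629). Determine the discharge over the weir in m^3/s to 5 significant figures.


Approach: apply the rectangular weir equation, Q = (2/3)*Cd*L*sqrt(2g)*H^1.5.
Q = (2/3)*0.629*2.4525*sqrt(2*9.81)*0.092368^1.5 = 0.12788 m^3/s
Therefore the discharge over the weir = 0.12788 m^3/s.


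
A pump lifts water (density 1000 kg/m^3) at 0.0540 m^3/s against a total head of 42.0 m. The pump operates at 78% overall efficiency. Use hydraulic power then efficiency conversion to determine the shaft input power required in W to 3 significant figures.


Approach: apply hydraulic power then efficiency conversion, P = rho*g*Q*H; P_in = P/eta.
Step 1 — hydraulic power (P = rho*g*Q*H):
  P = 1000 * 9.81 * 0.0540 * 42.0 = 22249 W
Step 2 — input power: P_in = P/eta = 22249 / 0.78 = 28500 W
Therefore the shaft input power required = 28500 W.


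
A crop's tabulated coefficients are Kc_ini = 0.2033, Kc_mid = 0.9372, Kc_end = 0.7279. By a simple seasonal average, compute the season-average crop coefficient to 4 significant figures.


Approach: apply a simple seasonal average, Kc_avg = (Kc_ini + Kc_mid + Kc_end)/3.
Kc_avg = (0.2033 + 0.9372 + 0.7279)/3 = 0.6228
Therefore the season-average crop coefficient = 0.6228.


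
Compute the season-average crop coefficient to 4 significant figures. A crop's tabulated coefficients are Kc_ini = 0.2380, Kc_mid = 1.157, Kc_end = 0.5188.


Approach: apply a simple seasonal average, Kc_avg = (Kc_ini + Kc_mid + Kc_end)/3.
Kc_avg = (0.2380 + 1.157 + 0.5188)/3 = 0.6379
Therefore the season-average crop coefficient = 0.6379.


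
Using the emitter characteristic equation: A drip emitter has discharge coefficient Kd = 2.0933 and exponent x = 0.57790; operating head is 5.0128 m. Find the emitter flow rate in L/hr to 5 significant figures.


Approach: apply the emitter characteristic equation, q = Kd * h^x.
q = 2.0933 * 5.0128^0.57790 = 5.3138 L/hr
Therefore the emitter flow rate = 5.3138 L/hr.


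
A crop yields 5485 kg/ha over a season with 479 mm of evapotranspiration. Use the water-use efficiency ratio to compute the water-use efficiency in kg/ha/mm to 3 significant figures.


Approach: apply the water-use efficiency ratio, WUE = yield/ET.
WUE = 5485 / 479 = 11.5 kg/ha/mm
Therefore the water-use efficiency = 11.5 kg/ha/mm.


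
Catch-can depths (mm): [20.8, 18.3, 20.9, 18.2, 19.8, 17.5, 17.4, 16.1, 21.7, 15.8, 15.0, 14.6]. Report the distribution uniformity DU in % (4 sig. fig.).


Approach: apply the low-quarter distribution uniformity, DU = (mean of lowest quarter of readings / overall mean)*100.
sorted lowest 3 of 12: [14.6, 15.0, 15.8] -> mean = 15.1333 mm
overall mean = 18.0083 mm
DU = (15.1333/18.0083)*100 = 84.04 %
Therefore the distribution uniformity DU = 84.04 %.


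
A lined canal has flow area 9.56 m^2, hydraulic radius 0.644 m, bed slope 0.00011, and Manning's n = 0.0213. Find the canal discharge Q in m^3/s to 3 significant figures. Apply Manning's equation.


Approach: apply Manning's equation, Q = (1/n)*A*R^(2/3)*S^(1/2).
Q = (1/0.0213) * 9.56 * 0.644^(2/3) * 0.00011^(1/2) = 3.51 m^3/s
Therefore the canal discharge Q = 3.51 m^3/s.


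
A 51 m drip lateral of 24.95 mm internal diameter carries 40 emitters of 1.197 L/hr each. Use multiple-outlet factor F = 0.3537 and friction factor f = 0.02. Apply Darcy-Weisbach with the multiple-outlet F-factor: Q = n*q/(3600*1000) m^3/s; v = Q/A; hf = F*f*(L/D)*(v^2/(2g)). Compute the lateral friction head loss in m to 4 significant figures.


Q = 40*1.197/(3600*1000) = 1.33000e-05 m^3/s
A = pi*(24.95e-3/2)^2 = 4.88912e-04 m^2, so v = Q/A = 0.0272032 m/s
hf = 0.3537*0.02*(51/0.02495)*(0.0272032^2/(2*9.81)) = 0.0005454 m
Therefore the lateral friction head loss = 0.0005454 m.


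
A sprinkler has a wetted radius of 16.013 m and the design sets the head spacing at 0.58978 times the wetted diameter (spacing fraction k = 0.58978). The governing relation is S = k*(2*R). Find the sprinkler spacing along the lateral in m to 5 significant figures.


S = 0.58978 * (2 * 16.013) = 18.888 m
Therefore the sprinkler spacing along the lateral = 18.888 m.


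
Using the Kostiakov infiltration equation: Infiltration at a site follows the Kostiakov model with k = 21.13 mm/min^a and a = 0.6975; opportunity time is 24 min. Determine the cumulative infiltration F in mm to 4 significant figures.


Approach: apply the Kostiakov infiltration equation, F = k*t^a.
F = 21.13 * 24^0.6975 = 193.9 mm
Therefore the cumulative infiltration F = 193.9 mm.


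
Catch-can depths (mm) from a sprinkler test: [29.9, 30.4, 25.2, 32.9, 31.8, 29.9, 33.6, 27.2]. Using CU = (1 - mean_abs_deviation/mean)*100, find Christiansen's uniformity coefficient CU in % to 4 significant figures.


mean = 30.1125 mm
mean |d_i - mean| = 2.06250 mm
CU = (1 - 2.06250/30.1125)*100 = 93.15 %
Therefore Christiansen's uniformity coefficient CU = 93.15 %.


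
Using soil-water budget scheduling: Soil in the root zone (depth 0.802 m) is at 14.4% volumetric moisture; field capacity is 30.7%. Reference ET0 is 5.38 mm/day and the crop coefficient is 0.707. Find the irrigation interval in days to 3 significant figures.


Approach: apply soil-water budget scheduling, SMD = (FC-theta)/100*depth*1000; ETc = ET0*Kc; interval = SMD/ETc.
Step 1 — soil moisture deficit:
  SMD = (30.7 - 14.4)/100 * 0.802 * 1000 = 130.73 mm
Step 2 — daily crop ET (ETc = ET0*Kc):
  ETc = 5.38 * 0.707 = 3.8037 mm/day
Step 3 — irrigation interval (SMD/ETc):
  interval = 130.73 / 3.8037 = 34.4 days
Therefore the irrigation interval = 34.4 days.


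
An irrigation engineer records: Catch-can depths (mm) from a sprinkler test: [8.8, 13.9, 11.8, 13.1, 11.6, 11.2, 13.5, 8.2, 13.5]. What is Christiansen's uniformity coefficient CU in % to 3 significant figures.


Approach: apply Christiansen's uniformity coefficient, CU = (1 - mean_abs_deviation/mean)*100.
mean = 11.733 mm
mean |d_i - mean| = 1.5852 mm
CU = (1 - 1.5852/11.733)*100 = 86.5 %
Therefore Christiansen's uniformity coefficient CU = 86.5 %.


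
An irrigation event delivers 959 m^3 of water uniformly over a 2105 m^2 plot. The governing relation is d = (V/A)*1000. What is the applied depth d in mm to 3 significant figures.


d = (959 / 2105) * 1000 = 456 mm
Therefore the applied depth d = 456 mm.


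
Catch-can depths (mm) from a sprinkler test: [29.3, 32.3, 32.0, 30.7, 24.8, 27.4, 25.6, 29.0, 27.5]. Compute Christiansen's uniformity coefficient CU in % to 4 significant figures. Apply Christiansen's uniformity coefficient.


Approach: apply Christiansen's uniformity coefficient, CU = (1 - mean_abs_deviation/mean)*100.
mean = 28.7333 mm
mean |d_i - mean| = 2.14074 mm
CU = (1 - 2.14074/28.7333)*100 = 92.55 %
Therefore Christiansen's uniformity coefficient CU = 92.55 %.


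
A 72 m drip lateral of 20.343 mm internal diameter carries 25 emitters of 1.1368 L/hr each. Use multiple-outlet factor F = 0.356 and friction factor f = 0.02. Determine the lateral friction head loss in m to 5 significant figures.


Approach: apply Darcy-Weisbach with the multiple-outlet F-factor, Q = n*q/(3600*1000) m^3/s; v = Q/A; hf = F*f*(L/D)*(v^2/(2g)).
Q = 25*1.1368/(3600*1000) = 7.894444e-06 m^3/s
A = pi*(20.343e-3/2)^2 = 3.250273e-04 m^2, so v = Q/A = 0.02428856 m/s
hf = 0.356*0.02*(72/0.020343)*(0.02428856^2/(2*9.81)) = 0.00075771 m
Therefore the lateral friction head loss = 0.00075771 m.


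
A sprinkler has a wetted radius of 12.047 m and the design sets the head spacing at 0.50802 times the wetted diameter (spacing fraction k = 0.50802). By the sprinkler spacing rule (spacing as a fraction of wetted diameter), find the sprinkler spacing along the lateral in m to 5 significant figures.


Approach: apply the sprinkler spacing rule (spacing as a fraction of wetted diameter), S = k*(2*R).
S = 0.50802 * (2 * 12.047) = 12.240 m
Therefore the sprinkler spacing along the lateral = 12.240 m.


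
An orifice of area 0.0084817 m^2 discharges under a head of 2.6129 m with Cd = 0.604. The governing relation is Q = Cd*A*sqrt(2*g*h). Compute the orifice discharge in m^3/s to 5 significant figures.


Q = 0.604 * 0.0084817 * sqrt(2*9.81*2.6129) = 0.036680 m^3/s
Therefore the orifice discharge = 0.036680 m^3/s.


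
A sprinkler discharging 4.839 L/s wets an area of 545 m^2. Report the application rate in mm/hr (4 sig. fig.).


Approach: apply the application rate relation, rate = (Q/A)*3600.
rate = (4.839 / 545) * 3600 = 31.96 mm/hr
Therefore the application rate = 31.96 mm/hr.


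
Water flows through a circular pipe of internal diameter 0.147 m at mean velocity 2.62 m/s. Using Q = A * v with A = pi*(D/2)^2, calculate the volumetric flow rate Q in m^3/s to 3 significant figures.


A = pi*(0.147/2)^2 = 0.016972 m^2
Q = 0.016972 * 2.62 = 0.0445 m^3/s
Therefore the volumetric flow rate Q = 0.0445 m^3/s.


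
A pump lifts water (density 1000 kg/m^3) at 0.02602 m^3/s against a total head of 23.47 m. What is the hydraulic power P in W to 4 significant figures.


Approach: apply the hydraulic power relation, P = rho*g*Q*H.
P = 1000 * 9.81 * 0.02602 * 23.47 = 5991 W
Therefore the hydraulic power P = 5991 W.


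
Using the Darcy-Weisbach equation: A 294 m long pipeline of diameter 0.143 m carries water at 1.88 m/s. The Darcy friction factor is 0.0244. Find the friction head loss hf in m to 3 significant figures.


Approach: apply the Darcy-Weisbach equation, hf = f*(L/D)*(v^2/(2g)).
hf = 0.0244 * (294/0.143) * (1.88^2 / (2*9.81))
hf = 9.04 m
Therefore the friction head loss hf = 9.04 m.


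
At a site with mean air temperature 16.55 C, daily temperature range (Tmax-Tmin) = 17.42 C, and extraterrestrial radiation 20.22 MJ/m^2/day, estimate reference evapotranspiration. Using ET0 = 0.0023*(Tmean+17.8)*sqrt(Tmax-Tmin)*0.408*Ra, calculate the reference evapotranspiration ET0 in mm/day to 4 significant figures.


ET0 = 0.0023*(16.55+17.8)*sqrt(17.42)*0.408*20.22 = 2.720 mm/day
Therefore the reference evapotranspiration ET0 = 2.720 mm/day.
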